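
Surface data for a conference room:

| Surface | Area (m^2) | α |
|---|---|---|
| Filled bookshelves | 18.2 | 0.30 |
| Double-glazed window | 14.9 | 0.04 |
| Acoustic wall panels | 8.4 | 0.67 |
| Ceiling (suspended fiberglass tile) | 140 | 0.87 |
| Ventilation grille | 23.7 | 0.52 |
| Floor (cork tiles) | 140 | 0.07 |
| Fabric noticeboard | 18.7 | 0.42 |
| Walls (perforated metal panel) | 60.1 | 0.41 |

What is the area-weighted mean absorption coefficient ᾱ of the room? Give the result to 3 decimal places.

S = Σ Sᵢ = 18.2 + 14.9 + 8.4 + 140 + 23.7 + 140 + 18.7 + 60.1 = 424.0 m^2.
A = 18.2×0.30 + 14.9×0.04 + 8.4×0.67 + 140×0.87 + 23.7×0.52 + 140×0.07 + 18.7×0.42 + 60.1×0.41 = 188.103 sabins.
ᾱ = 188.103 / 424.0 = 0.444.

0.444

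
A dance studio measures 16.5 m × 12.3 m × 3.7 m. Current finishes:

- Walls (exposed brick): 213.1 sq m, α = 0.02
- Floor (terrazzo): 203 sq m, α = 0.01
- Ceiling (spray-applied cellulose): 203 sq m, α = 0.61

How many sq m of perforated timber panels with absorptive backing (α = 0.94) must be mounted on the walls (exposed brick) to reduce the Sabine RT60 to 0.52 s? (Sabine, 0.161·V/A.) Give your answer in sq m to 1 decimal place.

111.3

Summing Sᵢαᵢ: 4.262 + 2.030 + 123.830 → A₁ = 130.122 sabins.
Required A₂ = 0.161·750.915/0.52 = 232.495 sabins.
ΔA needed = 232.495 − 130.122 = 102.373 sabins.
Each sq m of panel replacing the walls (exposed brick) adds (0.94 − 0.02) = 0.92 sabins.
Area = ΔA/Δα = 102.373/0.92 = 111.3 sq m.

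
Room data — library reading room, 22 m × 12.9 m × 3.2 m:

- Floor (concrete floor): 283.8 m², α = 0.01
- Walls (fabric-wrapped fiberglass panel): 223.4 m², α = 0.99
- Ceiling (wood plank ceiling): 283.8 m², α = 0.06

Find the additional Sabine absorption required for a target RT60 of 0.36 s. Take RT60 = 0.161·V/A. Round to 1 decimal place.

Equivalent absorption area: A₁ = 283.8*0.01 + 223.4*0.99 + 283.8*0.06 = 241.032 m².
Target A₂ = 0.161·908.16/0.36 = 406.149 sabins (V = 908.16 m³).
ΔA = A₂ − A₁ = 406.149 − 241.032 = 165.1 sabins.

165.1 sabins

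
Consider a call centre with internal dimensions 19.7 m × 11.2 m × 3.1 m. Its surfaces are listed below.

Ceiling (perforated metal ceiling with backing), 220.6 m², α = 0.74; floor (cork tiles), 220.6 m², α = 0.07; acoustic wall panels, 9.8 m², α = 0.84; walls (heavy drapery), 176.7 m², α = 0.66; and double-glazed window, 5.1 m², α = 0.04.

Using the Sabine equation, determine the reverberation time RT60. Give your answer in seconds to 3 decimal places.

Summing Sᵢαᵢ: 163.244 + 15.442 + 8.232 + 116.622 + 0.204 → A = 303.744 sabins.
Room volume: 683.984 m³.
T = 0.161 V/A = 0.161·683.984/303.744 = 0.363 s.

0.363 seconds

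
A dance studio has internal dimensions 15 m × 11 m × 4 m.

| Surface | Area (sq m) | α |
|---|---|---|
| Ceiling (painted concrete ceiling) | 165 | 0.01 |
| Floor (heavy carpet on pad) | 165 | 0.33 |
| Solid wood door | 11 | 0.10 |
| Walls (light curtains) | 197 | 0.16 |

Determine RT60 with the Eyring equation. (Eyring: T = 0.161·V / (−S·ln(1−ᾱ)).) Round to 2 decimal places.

1.10 seconds

Total surface area S = 165 + 165 + 11 + 197 = 538.0 sq m.
Σ(Sᵢαᵢ) = 165×0.01 + 165×0.33 + 11×0.10 + 197×0.16 = 88.720.
Mean coefficient ᾱ = A/S = 0.1649.
Eyring denominator: −S ln(1−ᾱ) = 96.950.
V = 15 × 11 × 4 = 660 m³.
RT60 = 0.161 × 660 / 96.950 = 1.10 s.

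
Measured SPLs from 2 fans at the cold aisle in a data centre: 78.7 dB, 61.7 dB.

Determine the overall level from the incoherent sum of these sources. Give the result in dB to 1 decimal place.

Sum in the linear (power) domain: Σ 10^(Lᵢ/10) = 10^(78.7/10) + 10^(61.7/10) = 7.561e+07.
Combined level = 10 log₁₀(7.561e+07) = 78.8 dB.

78.8 dB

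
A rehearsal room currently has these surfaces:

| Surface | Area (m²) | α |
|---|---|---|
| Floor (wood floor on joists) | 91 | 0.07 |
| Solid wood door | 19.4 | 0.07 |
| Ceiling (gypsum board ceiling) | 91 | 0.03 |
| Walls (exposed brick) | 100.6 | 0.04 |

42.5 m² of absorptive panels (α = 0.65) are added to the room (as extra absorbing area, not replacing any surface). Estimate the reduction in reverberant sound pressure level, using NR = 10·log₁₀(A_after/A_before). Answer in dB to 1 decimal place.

4.6 dB

Total absorption A_before = 91·0.07 + 19.4·0.07 + 91·0.03 + 100.6·0.04
  = 6.370 + 1.358 + 2.730 + 4.024 = 14.482 m² sabins.
Added absorption = 42.5 × 0.65 = 27.625 sabins.
A_after = 14.482 + 27.625 = 42.107 sabins.
Reduction = 10 log₁₀(A_after/A_before) = 10 log₁₀(2.9075) = 4.6 dB.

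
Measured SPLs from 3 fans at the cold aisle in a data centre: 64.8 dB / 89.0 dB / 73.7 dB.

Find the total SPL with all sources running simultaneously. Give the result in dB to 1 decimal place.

Sum in the linear (power) domain: Σ 10^(Lᵢ/10) = 10^(64.8/10) + 10^(89.0/10) + 10^(73.7/10) = 8.208e+08.
Back to dB: 10·log₁₀ Σ = 89.1 dB.

89.1 dB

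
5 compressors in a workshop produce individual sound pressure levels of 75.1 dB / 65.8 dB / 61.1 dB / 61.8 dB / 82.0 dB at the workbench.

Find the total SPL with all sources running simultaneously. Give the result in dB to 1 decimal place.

Sum in the linear (power) domain: Σ 10^(Lᵢ/10) = 10^(75.1/10) + 10^(65.8/10) + 10^(61.1/10) + 10^(61.8/10) + 10^(82.0/10) = 1.975e+08.
Back to dB: 10·log₁₀ Σ = 83.0 dB.

83.0 dB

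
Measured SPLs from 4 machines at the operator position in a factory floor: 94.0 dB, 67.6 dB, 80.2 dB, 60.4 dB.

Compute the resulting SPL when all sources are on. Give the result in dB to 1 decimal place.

94.2 dB

Converting to relative power and adding: 10^(94.0/10) + 10^(67.6/10) + 10^(80.2/10) + 10^(60.4/10) = 2.623e+09.
L_total = 10·log₁₀(2.623e+09) = 94.2 dB.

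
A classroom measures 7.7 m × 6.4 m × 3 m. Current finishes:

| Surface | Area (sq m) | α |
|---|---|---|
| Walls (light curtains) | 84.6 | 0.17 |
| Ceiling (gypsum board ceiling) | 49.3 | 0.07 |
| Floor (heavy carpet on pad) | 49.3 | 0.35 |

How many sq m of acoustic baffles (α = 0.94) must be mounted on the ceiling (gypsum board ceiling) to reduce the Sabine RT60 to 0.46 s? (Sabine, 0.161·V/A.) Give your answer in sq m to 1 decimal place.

19.1

A₁ = Σ Sᵢαᵢ = 84.6×0.17 + 49.3×0.07 + 49.3×0.35 = 35.088 sabins.
Required A₂ = 0.161·147.84/0.46 = 51.744 sabins.
ΔA needed = 51.744 − 35.088 = 16.656 sabins.
Net gain per sq m: Δα = 0.94 − 0.07 = 0.87.
Panel area = 16.656 / 0.87 = 19.1 sq m.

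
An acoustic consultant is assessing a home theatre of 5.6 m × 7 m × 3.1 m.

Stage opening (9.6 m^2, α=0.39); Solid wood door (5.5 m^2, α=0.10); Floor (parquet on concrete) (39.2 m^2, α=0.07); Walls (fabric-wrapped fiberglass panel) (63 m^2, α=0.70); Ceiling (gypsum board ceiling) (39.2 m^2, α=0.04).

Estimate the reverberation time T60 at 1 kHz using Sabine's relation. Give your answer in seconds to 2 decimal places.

0.37 sec

Equivalent absorption area: A = 9.6×0.39 + 5.5×0.10 + 39.2×0.07 + 63×0.70 + 39.2×0.04 = 52.706 m^2.
Volume V = 5.6 × 7 × 3.1 = 121.52 m³.
RT60 = 0.161 · V / A = 0.161 × 121.52 / 52.706 = 0.37 s.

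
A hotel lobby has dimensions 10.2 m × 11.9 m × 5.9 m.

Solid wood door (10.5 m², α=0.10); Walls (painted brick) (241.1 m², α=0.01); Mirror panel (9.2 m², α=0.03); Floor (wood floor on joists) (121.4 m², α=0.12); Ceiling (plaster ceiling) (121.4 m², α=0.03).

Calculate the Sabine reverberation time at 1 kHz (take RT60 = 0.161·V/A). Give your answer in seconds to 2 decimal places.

A = Σ Sᵢαᵢ = 10.5*0.10 + 241.1*0.01 + 9.2*0.03 + 121.4*0.12 + 121.4*0.03 = 21.947 sabins.
V = 10.2·11.9·5.9 = 716.142 m³.
RT60 = 0.161 · V / A = 0.161 × 716.142 / 21.947 = 5.25 s.

5.25 sec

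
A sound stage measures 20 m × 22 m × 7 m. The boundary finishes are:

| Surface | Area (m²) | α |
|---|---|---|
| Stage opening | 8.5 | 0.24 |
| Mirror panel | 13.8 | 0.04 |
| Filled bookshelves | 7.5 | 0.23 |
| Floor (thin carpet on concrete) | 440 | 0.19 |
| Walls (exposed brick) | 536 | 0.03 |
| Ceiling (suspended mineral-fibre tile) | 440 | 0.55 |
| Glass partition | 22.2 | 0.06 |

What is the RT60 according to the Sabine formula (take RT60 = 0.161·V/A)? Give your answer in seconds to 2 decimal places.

Summing Sᵢαᵢ: 2.040 + 0.552 + 1.725 + 83.600 + 16.080 + 242.000 + 1.332 → A = 347.329 sabins.
Volume V = 20 × 22 × 7 = 3080 m³.
RT60 = 0.161 · V / A = 0.161 × 3080 / 347.329 = 1.43 s.

1.43 sec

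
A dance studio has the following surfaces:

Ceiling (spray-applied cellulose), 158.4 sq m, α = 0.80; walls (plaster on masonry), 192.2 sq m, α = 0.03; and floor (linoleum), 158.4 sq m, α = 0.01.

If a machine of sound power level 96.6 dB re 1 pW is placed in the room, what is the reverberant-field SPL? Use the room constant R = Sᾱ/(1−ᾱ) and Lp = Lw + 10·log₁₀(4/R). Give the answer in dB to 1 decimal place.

80.0 dB

Σ(Sᵢαᵢ) = 158.4×0.80 + 192.2×0.03 + 158.4×0.01 = 134.070; total area S = 509.0 sq m.
ᾱ = 134.070/509.0 = 0.2634; R = Sᾱ/(1−ᾱ) = 134.070/(1−0.2634) = 182.012 sq m.
Lp = Lw + 10 log₁₀(4/R) = 96.6 -16.58 = 80.0 dB.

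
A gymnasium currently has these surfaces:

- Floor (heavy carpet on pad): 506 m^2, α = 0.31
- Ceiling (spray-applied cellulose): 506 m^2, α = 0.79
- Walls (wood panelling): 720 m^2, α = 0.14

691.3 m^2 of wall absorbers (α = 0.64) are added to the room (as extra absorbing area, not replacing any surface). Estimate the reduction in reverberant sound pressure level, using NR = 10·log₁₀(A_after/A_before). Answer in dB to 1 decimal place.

2.2 dB

Equivalent absorption area: A_before = 506×0.31 + 506×0.79 + 720×0.14 = 657.400 m^2.
Added absorption = 691.3 × 0.64 = 442.432 sabins.
New total A_after = 1099.832 sabins.
Reduction = 10 log₁₀(A_after/A_before) = 10 log₁₀(1.6730) = 2.2 dB.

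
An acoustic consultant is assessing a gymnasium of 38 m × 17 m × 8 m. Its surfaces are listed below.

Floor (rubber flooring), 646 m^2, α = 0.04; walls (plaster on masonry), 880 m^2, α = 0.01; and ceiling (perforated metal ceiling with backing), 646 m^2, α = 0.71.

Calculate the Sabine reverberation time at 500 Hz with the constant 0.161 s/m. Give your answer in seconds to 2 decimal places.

1.69 s

Total absorption A = 646·0.04 + 880·0.01 + 646·0.71
  = 25.840 + 8.800 + 458.660 = 493.300 m^2 sabins.
Volume V = 38 × 17 × 8 = 5168 m³.
Sabine: RT60 = 0.161 × 5168 / 493.300 = 1.69 s.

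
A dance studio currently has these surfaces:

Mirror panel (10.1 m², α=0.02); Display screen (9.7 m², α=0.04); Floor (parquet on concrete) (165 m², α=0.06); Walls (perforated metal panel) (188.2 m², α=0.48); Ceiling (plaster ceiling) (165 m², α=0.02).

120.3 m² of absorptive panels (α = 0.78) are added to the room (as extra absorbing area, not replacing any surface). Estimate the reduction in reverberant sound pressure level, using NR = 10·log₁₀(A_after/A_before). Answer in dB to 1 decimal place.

Equivalent absorption area: A_before = 10.1*0.02 + 9.7*0.04 + 165*0.06 + 188.2*0.48 + 165*0.02 = 104.126 m².
Added absorption = 120.3 × 0.78 = 93.834 sabins.
A_after = 104.126 + 93.834 = 197.960 sabins.
NR = 10·log₁₀(197.960/104.126) = 2.8 dB.

2.8 dB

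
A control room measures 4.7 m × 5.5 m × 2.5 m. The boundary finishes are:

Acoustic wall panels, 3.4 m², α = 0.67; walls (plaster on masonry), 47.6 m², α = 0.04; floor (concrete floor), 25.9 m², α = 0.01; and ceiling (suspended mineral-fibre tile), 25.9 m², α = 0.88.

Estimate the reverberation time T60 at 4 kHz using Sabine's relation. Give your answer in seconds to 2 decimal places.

0.38 s

Equivalent absorption area: A = 3.4×0.67 + 47.6×0.04 + 25.9×0.01 + 25.9×0.88 = 27.233 m².
V = 4.7·5.5·2.5 = 64.625 m³.
RT60 = 0.161 · V / A = 0.161 × 64.625 / 27.233 = 0.38 s.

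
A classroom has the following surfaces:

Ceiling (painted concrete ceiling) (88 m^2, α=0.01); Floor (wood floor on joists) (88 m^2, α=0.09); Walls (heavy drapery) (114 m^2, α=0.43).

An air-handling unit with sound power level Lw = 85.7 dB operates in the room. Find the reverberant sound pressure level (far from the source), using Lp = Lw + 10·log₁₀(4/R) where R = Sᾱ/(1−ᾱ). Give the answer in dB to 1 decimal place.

Σ(Sᵢαᵢ) = 88×0.01 + 88×0.09 + 114×0.43 = 57.820; total area S = 290.0 m^2.
ᾱ = 0.1994, so room constant R = A/(1−ᾱ) = 72.221 m^2.
Lp = Lw + 10 log₁₀(4/R) = 85.7 -12.57 = 73.1 dB.

73.1 dB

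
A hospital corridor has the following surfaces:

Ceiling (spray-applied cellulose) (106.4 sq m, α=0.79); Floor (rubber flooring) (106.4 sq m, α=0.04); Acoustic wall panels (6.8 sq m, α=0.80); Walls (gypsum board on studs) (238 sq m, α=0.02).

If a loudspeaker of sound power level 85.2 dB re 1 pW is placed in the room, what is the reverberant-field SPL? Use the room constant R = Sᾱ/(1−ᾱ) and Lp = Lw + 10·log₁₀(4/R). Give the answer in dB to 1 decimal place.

A = 98.512 sabins; S = 457.6 sq m.
ᾱ = 0.2153, so room constant R = A/(1−ᾱ) = 125.541 sq m.
Lp = 85.2 + 10·log₁₀(4/125.541) = 85.2 + (-14.97) = 70.2 dB.

70.2 dB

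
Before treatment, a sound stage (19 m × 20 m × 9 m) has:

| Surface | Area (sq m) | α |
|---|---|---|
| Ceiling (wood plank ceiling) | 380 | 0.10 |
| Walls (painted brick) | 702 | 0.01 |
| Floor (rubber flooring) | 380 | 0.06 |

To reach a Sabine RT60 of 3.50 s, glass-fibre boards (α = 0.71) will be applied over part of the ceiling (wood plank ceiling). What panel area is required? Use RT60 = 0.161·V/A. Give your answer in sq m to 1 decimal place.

146.7

Summing Sᵢαᵢ: 38.000 + 7.020 + 22.800 → A₁ = 67.820 sabins.
Required A₂ = 0.161·3420/3.50 = 157.320 sabins.
ΔA needed = 157.320 − 67.820 = 89.500 sabins.
Net gain per sq m: Δα = 0.71 − 0.10 = 0.61.
Area = ΔA/Δα = 89.500/0.61 = 146.7 sq m.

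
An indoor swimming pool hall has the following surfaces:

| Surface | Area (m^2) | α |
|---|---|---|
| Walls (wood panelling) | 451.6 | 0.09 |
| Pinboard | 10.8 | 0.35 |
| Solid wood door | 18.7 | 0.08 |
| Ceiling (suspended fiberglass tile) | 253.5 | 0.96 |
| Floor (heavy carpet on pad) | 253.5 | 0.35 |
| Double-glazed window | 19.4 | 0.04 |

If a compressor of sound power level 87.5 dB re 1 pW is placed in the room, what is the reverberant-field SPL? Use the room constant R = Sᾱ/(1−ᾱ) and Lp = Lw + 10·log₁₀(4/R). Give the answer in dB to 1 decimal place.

65.7 dB

A = 378.781 sabins; S = 1007.5 m^2.
ᾱ = 0.3760, so room constant R = A/(1−ᾱ) = 607.021 m^2.
Lp = 87.5 + 10·log₁₀(4/607.021) = 87.5 + (-21.81) = 65.7 dB.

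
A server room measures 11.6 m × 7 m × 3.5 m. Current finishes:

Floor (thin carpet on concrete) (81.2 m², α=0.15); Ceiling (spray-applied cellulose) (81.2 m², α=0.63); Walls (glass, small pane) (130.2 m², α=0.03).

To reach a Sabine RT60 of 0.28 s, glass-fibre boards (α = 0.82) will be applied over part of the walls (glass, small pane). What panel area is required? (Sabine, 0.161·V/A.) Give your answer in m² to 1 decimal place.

121.7

Equivalent absorption area: A₁ = 81.2×0.15 + 81.2×0.63 + 130.2×0.03 = 67.242 m².
V = 284.2 m³. Target absorption A₂ = 0.161 × 284.2 / 0.28 = 163.415 sabins.
Absorption to add: 163.415 − 67.242 = 96.173 sabins.
Each m² of panel replacing the walls (glass, small pane) adds (0.82 − 0.03) = 0.79 sabins.
Panel area = 96.173 / 0.79 = 121.7 m².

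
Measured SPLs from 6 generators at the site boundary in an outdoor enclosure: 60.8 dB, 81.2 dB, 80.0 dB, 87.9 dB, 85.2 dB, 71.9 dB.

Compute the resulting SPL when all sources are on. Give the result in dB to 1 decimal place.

Converting to relative power and adding: 10^(60.8/10) + 10^(81.2/10) + 10^(80.0/10) + 10^(87.9/10) + 10^(85.2/10) + 10^(71.9/10) = 1.196e+09.
Combined level = 10 log₁₀(1.196e+09) = 90.8 dB.

90.8 dB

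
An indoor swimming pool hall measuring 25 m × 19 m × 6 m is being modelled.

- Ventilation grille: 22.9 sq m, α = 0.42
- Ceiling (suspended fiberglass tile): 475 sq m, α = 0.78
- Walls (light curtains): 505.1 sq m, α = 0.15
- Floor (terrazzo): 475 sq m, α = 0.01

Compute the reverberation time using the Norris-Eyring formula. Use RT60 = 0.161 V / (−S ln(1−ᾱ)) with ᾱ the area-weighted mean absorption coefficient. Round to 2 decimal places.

Total surface area S = 22.9 + 475 + 505.1 + 475 = 1478.0 sq m.
Absorption A = 22.9×0.42 + 475×0.78 + 505.1×0.15 + 475×0.01 = 460.633 sabins.
ᾱ = 460.633 / 1478.0 = 0.3117.
Eyring denominator: −S ln(1−ᾱ) = 552.078.
V = 25 × 19 × 6 = 2850 m³.
RT60 = 0.161 × 2850 / 552.078 = 0.83 s.

0.83 seconds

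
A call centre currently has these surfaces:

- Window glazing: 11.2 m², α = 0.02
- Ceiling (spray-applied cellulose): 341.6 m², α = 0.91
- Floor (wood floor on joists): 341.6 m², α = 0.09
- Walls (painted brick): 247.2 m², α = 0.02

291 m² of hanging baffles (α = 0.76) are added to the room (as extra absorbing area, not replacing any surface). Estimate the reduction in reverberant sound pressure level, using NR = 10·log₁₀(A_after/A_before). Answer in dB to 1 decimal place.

Summing Sᵢαᵢ: 0.224 + 310.856 + 30.744 + 4.944 → A_before = 346.768 sabins.
Treatment contributes 291·0.76 = 221.160 sabins.
New total A_after = 567.928 sabins.
Reduction = 10 log₁₀(A_after/A_before) = 10 log₁₀(1.6378) = 2.1 dB.

2.1 dB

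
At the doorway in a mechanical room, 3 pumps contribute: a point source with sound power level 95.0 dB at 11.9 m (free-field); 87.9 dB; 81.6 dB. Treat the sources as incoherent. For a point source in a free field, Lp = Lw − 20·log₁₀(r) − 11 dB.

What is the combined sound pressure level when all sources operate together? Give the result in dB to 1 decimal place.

Source at 11.9 m: Lp = 95.0 − 20·log₁₀(11.9) − 11 = 62.5 dB.
Sum in the linear (power) domain: Σ 10^(Lᵢ/10) = 10^(62.5/10) + 10^(87.9/10) + 10^(81.6/10) = 7.629e+08.
L_total = 10·log₁₀(7.629e+08) = 88.8 dB.

88.8 dB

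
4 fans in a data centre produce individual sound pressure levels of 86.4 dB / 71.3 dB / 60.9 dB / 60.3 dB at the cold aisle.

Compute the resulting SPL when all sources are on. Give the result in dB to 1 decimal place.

86.6 dB

Converting to relative power and adding: 10^(86.4/10) + 10^(71.3/10) + 10^(60.9/10) + 10^(60.3/10) = 4.523e+08.
Combined level = 10 log₁₀(4.523e+08) = 86.6 dB.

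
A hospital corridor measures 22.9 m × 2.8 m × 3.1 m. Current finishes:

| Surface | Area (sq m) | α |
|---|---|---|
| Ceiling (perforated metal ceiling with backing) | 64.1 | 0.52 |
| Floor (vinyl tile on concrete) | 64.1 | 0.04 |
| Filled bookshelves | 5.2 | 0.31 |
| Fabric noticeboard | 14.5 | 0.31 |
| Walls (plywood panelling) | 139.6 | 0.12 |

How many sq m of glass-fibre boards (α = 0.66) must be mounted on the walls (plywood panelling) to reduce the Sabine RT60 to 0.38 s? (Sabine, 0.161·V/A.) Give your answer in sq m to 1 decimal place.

Equivalent absorption area: A₁ = 64.1*0.52 + 64.1*0.04 + 5.2*0.31 + 14.5*0.31 + 139.6*0.12 = 58.755 sq m.
Required A₂ = 0.161·198.772/0.38 = 84.217 sabins.
Absorption to add: 84.217 − 58.755 = 25.462 sabins.
Net gain per sq m: Δα = 0.66 − 0.12 = 0.54.
Panel area = 25.462 / 0.54 = 47.2 sq m.

47.2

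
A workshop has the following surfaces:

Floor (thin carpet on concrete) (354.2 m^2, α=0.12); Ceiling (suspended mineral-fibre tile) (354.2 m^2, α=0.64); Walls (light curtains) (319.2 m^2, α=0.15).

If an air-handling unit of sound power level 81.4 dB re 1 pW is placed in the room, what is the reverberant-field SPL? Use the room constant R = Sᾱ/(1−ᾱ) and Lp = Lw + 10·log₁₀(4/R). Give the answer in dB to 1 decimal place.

60.8 dB

A = 317.072 sabins; S = 1027.6 m^2.
ᾱ = 317.072/1027.6 = 0.3086; R = Sᾱ/(1−ᾱ) = 317.072/(1−0.3086) = 458.594 m^2.
Lp = 81.4 + 10·log₁₀(4/458.594) = 81.4 + (-20.59) = 60.8 dB.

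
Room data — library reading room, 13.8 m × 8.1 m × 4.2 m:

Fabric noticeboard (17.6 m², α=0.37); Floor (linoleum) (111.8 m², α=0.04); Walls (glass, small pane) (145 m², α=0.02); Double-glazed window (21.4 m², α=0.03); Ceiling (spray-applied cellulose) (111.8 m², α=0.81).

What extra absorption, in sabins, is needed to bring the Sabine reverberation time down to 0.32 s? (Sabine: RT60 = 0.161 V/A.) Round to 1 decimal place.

131.1 sabins

A₁ = Σ Sᵢαᵢ = 17.6*0.37 + 111.8*0.04 + 145*0.02 + 21.4*0.03 + 111.8*0.81 = 105.084 sabins.
For T = 0.32 s, need A₂ = 0.161·V/T = 0.161·469.476/0.32 = 236.205 sabins.
Shortfall: 236.205 − 105.084 = 131.1 sabins.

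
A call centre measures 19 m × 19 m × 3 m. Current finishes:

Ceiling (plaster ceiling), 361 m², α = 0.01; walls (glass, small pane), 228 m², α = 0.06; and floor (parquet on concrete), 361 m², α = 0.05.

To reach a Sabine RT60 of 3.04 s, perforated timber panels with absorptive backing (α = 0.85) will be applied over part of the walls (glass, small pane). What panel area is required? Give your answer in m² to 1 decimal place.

Summing Sᵢαᵢ: 3.610 + 13.680 + 18.050 → A₁ = 35.340 sabins.
V = 1083 m³. Target absorption A₂ = 0.161 × 1083 / 3.04 = 57.356 sabins.
Absorption to add: 57.356 − 35.340 = 22.016 sabins.
Each m² of panel replacing the walls (glass, small pane) adds (0.85 − 0.06) = 0.79 sabins.
Panel area = 22.016 / 0.79 = 27.9 m².

27.9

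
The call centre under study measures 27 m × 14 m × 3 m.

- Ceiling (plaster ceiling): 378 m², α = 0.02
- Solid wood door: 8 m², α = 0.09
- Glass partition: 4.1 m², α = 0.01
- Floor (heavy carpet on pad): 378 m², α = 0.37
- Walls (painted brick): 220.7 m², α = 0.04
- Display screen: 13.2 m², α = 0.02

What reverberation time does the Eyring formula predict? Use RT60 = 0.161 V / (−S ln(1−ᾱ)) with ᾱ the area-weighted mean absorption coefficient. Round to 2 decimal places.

S = Σ Sᵢ = 1002.0 m².
Absorption A = 378·0.02 + 8·0.09 + 4.1·0.01 + 378·0.37 + 220.7·0.04 + 13.2·0.02 = 157.273 sabins.
ᾱ = 157.273 / 1002.0 = 0.1570.
Eyring denominator: −S ln(1−ᾱ) = 171.130.
V = 27 × 14 × 3 = 1134 m³.
T = 0.161·V/[−S·ln(1−ᾱ)] = 0.161·1134/171.130 = 1.07 s.

1.07 seconds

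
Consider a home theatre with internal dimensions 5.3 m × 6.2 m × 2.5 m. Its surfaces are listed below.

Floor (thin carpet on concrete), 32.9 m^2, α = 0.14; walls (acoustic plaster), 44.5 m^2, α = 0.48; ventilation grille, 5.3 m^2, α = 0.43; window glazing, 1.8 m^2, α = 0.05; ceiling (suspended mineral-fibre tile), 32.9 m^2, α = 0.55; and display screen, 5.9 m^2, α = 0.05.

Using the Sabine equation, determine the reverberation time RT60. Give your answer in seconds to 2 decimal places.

0.28 sec

Equivalent absorption area: A = 32.9×0.14 + 44.5×0.48 + 5.3×0.43 + 1.8×0.05 + 32.9×0.55 + 5.9×0.05 = 46.725 m^2.
V = 5.3·6.2·2.5 = 82.15 m³.
T = 0.161 V/A = 0.161·82.15/46.725 = 0.28 s.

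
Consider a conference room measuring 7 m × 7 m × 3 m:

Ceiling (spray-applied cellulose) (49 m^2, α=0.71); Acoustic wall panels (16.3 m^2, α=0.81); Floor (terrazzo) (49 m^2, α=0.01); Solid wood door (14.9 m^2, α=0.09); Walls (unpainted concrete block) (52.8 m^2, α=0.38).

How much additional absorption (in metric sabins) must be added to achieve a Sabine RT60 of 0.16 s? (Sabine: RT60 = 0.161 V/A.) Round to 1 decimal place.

78.0 sabins

Summing Sᵢαᵢ: 34.790 + 13.203 + 0.490 + 1.341 + 20.064 → A₁ = 69.888 sabins.
For T = 0.16 s, need A₂ = 0.161·V/T = 0.161·147/0.16 = 147.919 sabins.
Additional absorption ΔA = 147.919 − 69.888 = 78.0 sabins.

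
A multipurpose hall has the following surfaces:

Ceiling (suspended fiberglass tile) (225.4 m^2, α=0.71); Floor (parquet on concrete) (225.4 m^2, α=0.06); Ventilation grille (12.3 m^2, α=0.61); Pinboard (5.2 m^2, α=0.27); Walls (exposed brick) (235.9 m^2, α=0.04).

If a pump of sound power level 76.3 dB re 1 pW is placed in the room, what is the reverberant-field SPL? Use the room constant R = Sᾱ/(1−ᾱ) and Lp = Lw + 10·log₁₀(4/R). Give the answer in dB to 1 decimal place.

A = 191.901 sabins; S = 704.2 m^2.
ᾱ = 191.901/704.2 = 0.2725; R = Sᾱ/(1−ᾱ) = 191.901/(1−0.2725) = 263.781 m^2.
Lp = Lw + 10 log₁₀(4/R) = 76.3 -18.19 = 58.1 dB.

58.1 dB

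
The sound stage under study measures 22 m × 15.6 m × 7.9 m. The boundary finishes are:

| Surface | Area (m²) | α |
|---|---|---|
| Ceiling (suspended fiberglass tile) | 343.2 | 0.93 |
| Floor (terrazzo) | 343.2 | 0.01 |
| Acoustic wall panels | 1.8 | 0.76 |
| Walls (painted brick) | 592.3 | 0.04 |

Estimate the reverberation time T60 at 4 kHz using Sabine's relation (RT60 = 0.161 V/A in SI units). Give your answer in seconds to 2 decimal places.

1.26 s

A = Σ Sᵢαᵢ = 343.2·0.93 + 343.2·0.01 + 1.8·0.76 + 592.3·0.04 = 347.668 sabins.
Room volume: 2711.28 m³.
RT60 = 0.161 · V / A = 0.161 × 2711.28 / 347.668 = 1.26 s.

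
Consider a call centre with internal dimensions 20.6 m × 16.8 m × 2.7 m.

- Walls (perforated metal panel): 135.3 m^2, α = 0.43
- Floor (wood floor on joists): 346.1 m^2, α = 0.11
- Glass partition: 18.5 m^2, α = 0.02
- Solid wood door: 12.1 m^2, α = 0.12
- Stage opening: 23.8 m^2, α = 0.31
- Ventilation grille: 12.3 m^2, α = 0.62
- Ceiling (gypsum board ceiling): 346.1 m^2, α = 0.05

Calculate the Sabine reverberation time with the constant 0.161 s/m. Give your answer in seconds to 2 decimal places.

1.15 s

Summing Sᵢαᵢ: 58.179 + 38.071 + 0.370 + 1.452 + 7.378 + 7.626 + 17.305 → A = 130.381 sabins.
V = 20.6·16.8·2.7 = 934.416 m³.
RT60 = 0.161 · V / A = 0.161 × 934.416 / 130.381 = 1.15 s.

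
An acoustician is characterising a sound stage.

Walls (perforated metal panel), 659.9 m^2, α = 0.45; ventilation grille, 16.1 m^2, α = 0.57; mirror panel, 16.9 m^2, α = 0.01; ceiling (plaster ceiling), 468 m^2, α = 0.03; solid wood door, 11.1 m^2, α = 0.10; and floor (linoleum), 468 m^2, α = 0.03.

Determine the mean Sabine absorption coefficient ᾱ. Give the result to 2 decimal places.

S = Σ Sᵢ = 659.9 + 16.1 + 16.9 + 468 + 11.1 + 468 = 1640.0 m^2.
Σ(Sᵢαᵢ) = 659.9·0.45 + 16.1·0.57 + 16.9·0.01 + 468·0.03 + 11.1·0.10 + 468·0.03 = 335.491.
ᾱ = A/S = 0.20.

0.20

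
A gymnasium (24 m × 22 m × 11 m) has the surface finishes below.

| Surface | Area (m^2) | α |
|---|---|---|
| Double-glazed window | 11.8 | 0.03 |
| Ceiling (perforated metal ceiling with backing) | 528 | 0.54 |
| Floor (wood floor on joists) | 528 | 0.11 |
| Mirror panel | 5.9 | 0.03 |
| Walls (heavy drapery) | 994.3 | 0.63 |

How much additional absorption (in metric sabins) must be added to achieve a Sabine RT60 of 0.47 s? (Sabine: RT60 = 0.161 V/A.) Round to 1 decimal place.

Summing Sᵢαᵢ: 0.354 + 285.120 + 58.080 + 0.177 + 626.409 → A₁ = 970.140 sabins.
For T = 0.47 s, need A₂ = 0.161·V/T = 0.161·5808/0.47 = 1989.549 sabins.
ΔA = A₂ − A₁ = 1989.549 − 970.140 = 1019.4 sabins.

1019.4 sabins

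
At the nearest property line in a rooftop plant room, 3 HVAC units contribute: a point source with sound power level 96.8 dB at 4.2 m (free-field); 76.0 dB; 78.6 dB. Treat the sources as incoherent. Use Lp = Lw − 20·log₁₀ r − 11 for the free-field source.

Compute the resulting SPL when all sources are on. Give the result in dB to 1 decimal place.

81.3 dB

Source at 4.2 m: Lp = 96.8 − 20·log₁₀(4.2) − 11 = 73.3 dB.
Σ 10^(Lᵢ/10) = 1.336e+08.
L_total = 10·log₁₀(1.336e+08) = 81.3 dB.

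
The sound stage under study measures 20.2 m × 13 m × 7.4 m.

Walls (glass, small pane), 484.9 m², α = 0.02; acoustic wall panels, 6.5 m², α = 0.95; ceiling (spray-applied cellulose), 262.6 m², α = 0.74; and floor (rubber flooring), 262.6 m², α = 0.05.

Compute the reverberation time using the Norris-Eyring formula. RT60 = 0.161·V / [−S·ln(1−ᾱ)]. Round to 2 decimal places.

Total surface area S = 484.9 + 6.5 + 262.6 + 262.6 = 1016.6 m².
Σ(Sᵢαᵢ) = 484.9×0.02 + 6.5×0.95 + 262.6×0.74 + 262.6×0.05 = 223.327.
ᾱ = 223.327 / 1016.6 = 0.2197.
−S·ln(1−ᾱ) = −1016.6 × ln(1 − 0.2197) = 252.195.
V = 20.2 × 13 × 7.4 = 1943.24 m³.
RT60 = 0.161 × 1943.24 / 252.195 = 1.24 s.

1.24 sec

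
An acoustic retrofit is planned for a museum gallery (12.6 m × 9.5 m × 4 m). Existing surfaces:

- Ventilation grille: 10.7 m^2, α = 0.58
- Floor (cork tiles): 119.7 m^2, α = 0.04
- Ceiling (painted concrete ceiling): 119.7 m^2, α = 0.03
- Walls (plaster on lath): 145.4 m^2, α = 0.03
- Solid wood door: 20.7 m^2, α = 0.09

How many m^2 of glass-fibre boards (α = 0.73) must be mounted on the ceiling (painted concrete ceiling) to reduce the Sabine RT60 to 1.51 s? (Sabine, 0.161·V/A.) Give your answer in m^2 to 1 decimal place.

43.2

Total absorption A₁ = 10.7·0.58 + 119.7·0.04 + 119.7·0.03 + 145.4·0.03 + 20.7·0.09
  = 6.206 + 4.788 + 3.591 + 4.362 + 1.863 = 20.810 m^2 sabins.
V = 478.8 m³. Target absorption A₂ = 0.161 × 478.8 / 1.51 = 51.051 sabins.
ΔA needed = 51.051 − 20.810 = 30.241 sabins.
Net gain per m^2: Δα = 0.73 − 0.03 = 0.70.
Area = ΔA/Δα = 30.241/0.70 = 43.2 m^2.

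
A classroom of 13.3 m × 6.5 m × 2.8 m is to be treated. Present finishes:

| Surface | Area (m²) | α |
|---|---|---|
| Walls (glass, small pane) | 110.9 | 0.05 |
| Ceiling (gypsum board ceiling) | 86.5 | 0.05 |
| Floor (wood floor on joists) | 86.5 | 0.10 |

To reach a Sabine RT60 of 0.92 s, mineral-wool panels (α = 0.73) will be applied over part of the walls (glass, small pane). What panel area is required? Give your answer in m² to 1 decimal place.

35.1

Summing Sᵢαᵢ: 5.545 + 4.325 + 8.650 → A₁ = 18.520 sabins.
V = 242.06 m³. Target absorption A₂ = 0.161 × 242.06 / 0.92 = 42.360 sabins.
ΔA needed = 42.360 − 18.520 = 23.840 sabins.
Net gain per m²: Δα = 0.73 − 0.05 = 0.68.
Panel area = 23.840 / 0.68 = 35.1 m².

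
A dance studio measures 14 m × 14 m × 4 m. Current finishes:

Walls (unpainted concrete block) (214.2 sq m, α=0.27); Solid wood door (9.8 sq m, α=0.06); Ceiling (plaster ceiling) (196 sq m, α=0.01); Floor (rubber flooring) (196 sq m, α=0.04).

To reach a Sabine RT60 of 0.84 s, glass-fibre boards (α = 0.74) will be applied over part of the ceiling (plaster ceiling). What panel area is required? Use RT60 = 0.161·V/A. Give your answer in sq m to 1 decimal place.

Equivalent absorption area: A₁ = 214.2*0.27 + 9.8*0.06 + 196*0.01 + 196*0.04 = 68.222 sq m.
V = 784 m³. Target absorption A₂ = 0.161 × 784 / 0.84 = 150.267 sabins.
Absorption to add: 150.267 − 68.222 = 82.045 sabins.
Net gain per sq m: Δα = 0.74 − 0.01 = 0.73.
Area = ΔA/Δα = 82.045/0.73 = 112.4 sq m.

112.4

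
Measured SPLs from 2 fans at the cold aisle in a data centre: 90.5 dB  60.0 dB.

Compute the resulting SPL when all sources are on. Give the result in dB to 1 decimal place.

90.5 dB

Σ 10^(Lᵢ/10) = 1.123e+09.
L_total = 10·log₁₀(1.123e+09) = 90.5 dB.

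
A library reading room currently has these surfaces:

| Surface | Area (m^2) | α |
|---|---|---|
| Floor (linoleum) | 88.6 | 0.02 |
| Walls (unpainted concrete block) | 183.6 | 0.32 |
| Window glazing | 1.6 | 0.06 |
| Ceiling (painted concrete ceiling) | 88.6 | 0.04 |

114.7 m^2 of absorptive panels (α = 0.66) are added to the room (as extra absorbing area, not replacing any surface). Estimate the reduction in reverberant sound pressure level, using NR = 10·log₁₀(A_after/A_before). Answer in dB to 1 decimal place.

Equivalent absorption area: A_before = 88.6*0.02 + 183.6*0.32 + 1.6*0.06 + 88.6*0.04 = 64.164 m^2.
Treatment contributes 114.7·0.66 = 75.702 sabins.
A_after = 64.164 + 75.702 = 139.866 sabins.
Reduction = 10 log₁₀(A_after/A_before) = 10 log₁₀(2.1798) = 3.4 dB.

3.4 dB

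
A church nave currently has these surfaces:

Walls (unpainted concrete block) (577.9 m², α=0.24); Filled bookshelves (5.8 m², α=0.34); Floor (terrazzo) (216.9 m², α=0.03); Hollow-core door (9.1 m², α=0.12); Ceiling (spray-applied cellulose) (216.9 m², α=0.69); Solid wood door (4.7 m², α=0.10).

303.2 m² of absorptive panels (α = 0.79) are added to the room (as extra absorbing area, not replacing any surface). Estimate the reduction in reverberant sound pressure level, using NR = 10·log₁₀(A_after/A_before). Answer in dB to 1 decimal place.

2.6 dB

Summing Sᵢαᵢ: 138.696 + 1.972 + 6.507 + 1.092 + 149.661 + 0.470 → A_before = 298.398 sabins.
Treatment contributes 303.2·0.79 = 239.528 sabins.
A_after = 298.398 + 239.528 = 537.926 sabins.
Reduction = 10 log₁₀(A_after/A_before) = 10 log₁₀(1.8027) = 2.6 dB.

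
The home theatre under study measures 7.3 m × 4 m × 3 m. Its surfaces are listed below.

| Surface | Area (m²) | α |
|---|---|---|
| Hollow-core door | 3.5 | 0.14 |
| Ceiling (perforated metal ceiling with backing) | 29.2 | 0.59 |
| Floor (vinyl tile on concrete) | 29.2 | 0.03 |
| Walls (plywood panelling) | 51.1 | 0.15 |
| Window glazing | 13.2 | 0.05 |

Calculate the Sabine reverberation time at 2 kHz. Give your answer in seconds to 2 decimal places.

0.52 sec

Equivalent absorption area: A = 3.5·0.14 + 29.2·0.59 + 29.2·0.03 + 51.1·0.15 + 13.2·0.05 = 26.919 m².
Room volume: 87.6 m³.
RT60 = 0.161 · V / A = 0.161 × 87.6 / 26.919 = 0.52 s.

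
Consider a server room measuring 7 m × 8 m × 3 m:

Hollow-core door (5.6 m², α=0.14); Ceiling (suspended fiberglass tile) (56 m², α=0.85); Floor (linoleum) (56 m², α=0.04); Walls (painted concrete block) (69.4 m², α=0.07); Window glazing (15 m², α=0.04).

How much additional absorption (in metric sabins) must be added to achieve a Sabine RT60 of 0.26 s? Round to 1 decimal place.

A₁ = Σ Sᵢαᵢ = 5.6×0.14 + 56×0.85 + 56×0.04 + 69.4×0.07 + 15×0.04 = 56.082 sabins.
V = 168 m³. Required absorption A₂ = 0.161 × 168 / 0.26 = 104.031 sabins.
ΔA = A₂ − A₁ = 104.031 − 56.082 = 47.9 sabins.

47.9 sabins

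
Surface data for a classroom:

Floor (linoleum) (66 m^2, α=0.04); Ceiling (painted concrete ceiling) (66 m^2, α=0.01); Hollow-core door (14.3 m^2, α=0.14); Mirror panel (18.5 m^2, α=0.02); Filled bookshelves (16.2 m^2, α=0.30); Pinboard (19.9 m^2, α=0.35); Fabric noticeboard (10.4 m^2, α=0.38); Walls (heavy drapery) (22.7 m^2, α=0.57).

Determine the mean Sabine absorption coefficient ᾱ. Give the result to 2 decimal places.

S = Σ Sᵢ = 66 + 66 + 14.3 + 18.5 + 16.2 + 19.9 + 10.4 + 22.7 = 234.0 m^2.
Σ(Sᵢαᵢ) = 66*0.04 + 66*0.01 + 14.3*0.14 + 18.5*0.02 + 16.2*0.30 + 19.9*0.35 + 10.4*0.38 + 22.7*0.57 = 34.388.
ᾱ = 34.388 / 234.0 = 0.15.

0.15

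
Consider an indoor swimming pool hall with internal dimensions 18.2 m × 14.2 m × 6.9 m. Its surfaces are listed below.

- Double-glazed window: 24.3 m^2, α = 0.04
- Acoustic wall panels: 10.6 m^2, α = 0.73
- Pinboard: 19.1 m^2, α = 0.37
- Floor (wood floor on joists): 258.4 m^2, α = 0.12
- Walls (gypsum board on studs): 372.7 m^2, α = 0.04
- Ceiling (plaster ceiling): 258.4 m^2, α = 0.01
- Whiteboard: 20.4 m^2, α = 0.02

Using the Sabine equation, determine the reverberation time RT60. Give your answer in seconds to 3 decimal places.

4.438 seconds

Total absorption A = 24.3*0.04 + 10.6*0.73 + 19.1*0.37 + 258.4*0.12 + 372.7*0.04 + 258.4*0.01 + 20.4*0.02
  = 0.972 + 7.738 + 7.067 + 31.008 + 14.908 + 2.584 + 0.408 = 64.685 m^2 sabins.
V = 18.2·14.2·6.9 = 1783.236 m³.
Sabine: RT60 = 0.161 × 1783.236 / 64.685 = 4.438 s.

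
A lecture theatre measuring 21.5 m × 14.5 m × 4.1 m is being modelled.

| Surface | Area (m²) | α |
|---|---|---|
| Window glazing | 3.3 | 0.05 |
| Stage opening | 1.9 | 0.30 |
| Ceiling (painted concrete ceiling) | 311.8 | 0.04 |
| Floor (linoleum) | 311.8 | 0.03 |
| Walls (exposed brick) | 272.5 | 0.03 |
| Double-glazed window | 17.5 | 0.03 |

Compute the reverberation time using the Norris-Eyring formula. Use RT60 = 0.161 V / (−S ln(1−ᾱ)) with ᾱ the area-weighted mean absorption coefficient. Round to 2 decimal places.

6.47 s

S = Σ Sᵢ = 918.8 m².
Absorption A = 3.3·0.05 + 1.9·0.30 + 311.8·0.04 + 311.8·0.03 + 272.5·0.03 + 17.5·0.03 = 31.261 sabins.
Mean coefficient ᾱ = A/S = 0.0340.
Eyring denominator: −S ln(1−ᾱ) = 31.783.
V = 21.5 × 14.5 × 4.1 = 1278.175 m³.
RT60 = 0.161 × 1278.175 / 31.783 = 6.47 s.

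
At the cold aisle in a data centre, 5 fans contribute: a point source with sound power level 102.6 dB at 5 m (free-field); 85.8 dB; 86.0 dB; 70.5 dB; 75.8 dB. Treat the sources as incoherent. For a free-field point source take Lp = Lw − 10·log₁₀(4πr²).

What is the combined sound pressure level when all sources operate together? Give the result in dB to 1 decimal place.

89.5 dB

Source at 5 m: Lp = 102.6 − 10·log₁₀(4π·5²) = 102.6 − 10·log₁₀(314.159) = 77.6 dB.
Converting to relative power and adding: 10^(77.6/10) + 10^(85.8/10) + 10^(86.0/10) + 10^(70.5/10) + 10^(75.8/10) = 8.851e+08.
Combined level = 10 log₁₀(8.851e+08) = 89.5 dB.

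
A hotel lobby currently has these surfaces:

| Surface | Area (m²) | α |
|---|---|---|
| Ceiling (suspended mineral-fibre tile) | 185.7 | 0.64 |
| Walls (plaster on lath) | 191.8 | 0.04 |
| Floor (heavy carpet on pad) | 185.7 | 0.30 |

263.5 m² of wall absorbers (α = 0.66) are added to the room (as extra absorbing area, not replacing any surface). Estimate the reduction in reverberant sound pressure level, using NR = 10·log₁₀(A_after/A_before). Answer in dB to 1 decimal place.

Total absorption A_before = 185.7×0.64 + 191.8×0.04 + 185.7×0.30
  = 118.848 + 7.672 + 55.710 = 182.230 m² sabins.
Treatment contributes 263.5·0.66 = 173.910 sabins.
New total A_after = 356.140 sabins.
NR = 10·log₁₀(356.140/182.230) = 2.9 dB.

2.9 dB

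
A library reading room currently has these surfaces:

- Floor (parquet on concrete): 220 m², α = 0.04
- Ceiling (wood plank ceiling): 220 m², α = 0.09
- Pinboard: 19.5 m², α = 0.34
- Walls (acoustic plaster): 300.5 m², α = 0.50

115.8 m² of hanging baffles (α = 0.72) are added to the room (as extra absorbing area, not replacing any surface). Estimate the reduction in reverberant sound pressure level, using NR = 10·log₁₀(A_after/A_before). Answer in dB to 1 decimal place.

1.6 dB

A_before = Σ Sᵢαᵢ = 220×0.04 + 220×0.09 + 19.5×0.34 + 300.5×0.50 = 185.480 sabins.
Added absorption = 115.8 × 0.72 = 83.376 sabins.
A_after = 185.480 + 83.376 = 268.856 sabins.
NR = 10·log₁₀(268.856/185.480) = 1.6 dB.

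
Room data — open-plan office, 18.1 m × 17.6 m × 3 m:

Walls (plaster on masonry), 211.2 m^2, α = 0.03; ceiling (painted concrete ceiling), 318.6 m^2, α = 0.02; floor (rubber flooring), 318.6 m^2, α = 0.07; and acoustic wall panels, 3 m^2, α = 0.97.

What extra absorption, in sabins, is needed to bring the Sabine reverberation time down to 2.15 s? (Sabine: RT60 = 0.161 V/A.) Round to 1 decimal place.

33.6 sabins

Total absorption A₁ = 211.2×0.03 + 318.6×0.02 + 318.6×0.07 + 3×0.97
  = 6.336 + 6.372 + 22.302 + 2.910 = 37.920 m^2 sabins.
For T = 2.15 s, need A₂ = 0.161·V/T = 0.161·955.68/2.15 = 71.565 sabins.
Additional absorption ΔA = 71.565 − 37.920 = 33.6 sabins.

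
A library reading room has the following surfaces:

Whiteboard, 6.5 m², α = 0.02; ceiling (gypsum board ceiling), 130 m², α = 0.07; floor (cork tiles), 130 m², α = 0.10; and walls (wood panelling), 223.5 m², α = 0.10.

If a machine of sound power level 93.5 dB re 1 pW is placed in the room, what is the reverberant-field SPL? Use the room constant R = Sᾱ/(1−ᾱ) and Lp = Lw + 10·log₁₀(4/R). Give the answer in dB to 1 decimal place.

82.6 dB

A = 44.580 sabins; S = 490.0 m².
ᾱ = 44.580/490.0 = 0.0910; R = Sᾱ/(1−ᾱ) = 44.580/(1−0.0910) = 49.043 m².
Lp = Lw + 10 log₁₀(4/R) = 93.5 -10.89 = 82.6 dB.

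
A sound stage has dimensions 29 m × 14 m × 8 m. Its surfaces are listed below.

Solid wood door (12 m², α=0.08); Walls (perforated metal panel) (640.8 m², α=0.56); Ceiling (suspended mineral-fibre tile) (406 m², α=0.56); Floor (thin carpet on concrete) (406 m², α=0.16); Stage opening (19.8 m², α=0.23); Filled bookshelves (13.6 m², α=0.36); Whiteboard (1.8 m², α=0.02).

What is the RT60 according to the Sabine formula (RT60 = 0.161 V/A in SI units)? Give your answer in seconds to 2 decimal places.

A = Σ Sᵢαᵢ = 12·0.08 + 640.8·0.56 + 406·0.56 + 406·0.16 + 19.8·0.23 + 13.6·0.36 + 1.8·0.02 = 661.614 sabins.
Volume V = 29 × 14 × 8 = 3248 m³.
T = 0.161 V/A = 0.161·3248/661.614 = 0.79 s.

0.79 s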